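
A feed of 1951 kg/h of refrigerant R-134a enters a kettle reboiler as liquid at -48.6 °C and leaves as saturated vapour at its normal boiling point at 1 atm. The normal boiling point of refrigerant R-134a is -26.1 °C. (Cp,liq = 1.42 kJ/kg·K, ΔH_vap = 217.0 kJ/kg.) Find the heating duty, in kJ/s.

liquid -48.6→-26.1 °C: 31.95 kJ/kg
vaporisation at -26.1 °C: 217 kJ/kg
Δh = 31.95 + 217 = 248.95 kJ/kg
Q = ṁ·Δh = 1951 kg/h × 248.95 kJ/kg = 485700 kJ/h
|Q| = 134.92 kW

Q = 135 kJ/s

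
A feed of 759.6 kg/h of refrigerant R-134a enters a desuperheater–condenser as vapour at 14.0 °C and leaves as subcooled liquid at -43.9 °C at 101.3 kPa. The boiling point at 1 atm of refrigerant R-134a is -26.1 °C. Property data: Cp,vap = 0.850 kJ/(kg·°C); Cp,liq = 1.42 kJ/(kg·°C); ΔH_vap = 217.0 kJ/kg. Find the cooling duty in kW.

vapour 14.0→-26.1 °C: -34.085 kJ/kg
condensation at -26.1 °C: -217 kJ/kg
liquid -26.1→-43.9 °C: -25.276 kJ/kg
Δh = -34.085 + -217 + -25.276 = -276.36 kJ/kg
Q = ṁ·Δh = 759.6 kg/h × -276.36 kJ/kg = -209920 kJ/h
|Q| = 58.312 kW

Q_c = 58.3 kW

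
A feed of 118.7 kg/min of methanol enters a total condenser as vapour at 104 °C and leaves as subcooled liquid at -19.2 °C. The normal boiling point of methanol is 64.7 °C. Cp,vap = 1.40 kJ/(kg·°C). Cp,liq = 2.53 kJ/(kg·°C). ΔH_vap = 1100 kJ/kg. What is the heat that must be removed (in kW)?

Q_c = 2700 kW

vapour 104→64.7 °C: -55.02 kJ/kg
condensation at 64.7 °C: -1100 kJ/kg
liquid 64.7→-19.2 °C: -212.27 kJ/kg
Δh = -55.02 + -1100 + -212.27 = -1367.3 kJ/kg
Q = ṁ·Δh = 118.7 kg/min × -1367.3 kJ/kg = -162300 kJ/min
|Q| = 2704.9 kW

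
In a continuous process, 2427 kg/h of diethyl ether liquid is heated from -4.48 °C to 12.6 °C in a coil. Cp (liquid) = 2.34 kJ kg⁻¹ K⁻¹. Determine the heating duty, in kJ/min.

Q = 1620 kJ/min

Q = ṁ·Cp·ΔT = 2427 × 2.34 × (12.6 − -4.48) = 97000 kJ/h
Converting: 97000 / 3600 s = 26.945 kW
Heating duty = 1616.7 kJ/min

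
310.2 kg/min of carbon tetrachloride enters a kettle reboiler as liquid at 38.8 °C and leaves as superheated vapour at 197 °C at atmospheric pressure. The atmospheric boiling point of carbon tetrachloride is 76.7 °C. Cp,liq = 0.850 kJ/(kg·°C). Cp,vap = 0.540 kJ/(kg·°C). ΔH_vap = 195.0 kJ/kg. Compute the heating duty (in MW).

Q = 1.51 MW

liquid 38.8→76.7 °C: 32.215 kJ/kg
vaporisation at 76.7 °C: 195 kJ/kg
vapour 76.7→197 °C: 64.962 kJ/kg
Δh = 32.215 + 195 + 64.962 = 292.18 kJ/kg
Q = ṁ·Δh = 310.2 kg/min × 292.18 kJ/kg = 90633 kJ/min
|Q| = 1510.6 kW = 1.5106 MW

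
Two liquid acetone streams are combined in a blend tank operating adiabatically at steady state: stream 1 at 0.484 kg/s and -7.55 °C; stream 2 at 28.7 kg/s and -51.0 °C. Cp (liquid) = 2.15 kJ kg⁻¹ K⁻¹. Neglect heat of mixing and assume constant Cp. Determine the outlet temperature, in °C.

T_out = -50.3 °C

Adiabatic, steady state ⇒ Σ ṁᵢCp,ᵢ(T_out − Tᵢ) = 0
Σ ṁᵢCp,ᵢTᵢ = 0.484×2.15×-7.55 + 28.7×2.15×-51.0 = -3154.8
Σ ṁᵢCp,ᵢ = 0.484×2.15 + 28.7×2.15 = 62.746
T_out = -3154.8 / 62.746 = -50.279 °C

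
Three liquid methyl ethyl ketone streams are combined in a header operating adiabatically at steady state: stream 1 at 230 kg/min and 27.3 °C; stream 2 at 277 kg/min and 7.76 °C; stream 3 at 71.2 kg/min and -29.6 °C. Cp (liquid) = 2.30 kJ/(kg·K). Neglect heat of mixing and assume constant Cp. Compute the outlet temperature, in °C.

T_out = 10.9 °C

Adiabatic, steady state ⇒ Σ ṁᵢCp,ᵢ(T_out − Tᵢ) = 0
Σ ṁᵢCp,ᵢTᵢ = 230×2.30×27.3 + 277×2.30×7.76 + 71.2×2.30×-29.6 = 14538
Σ ṁᵢCp,ᵢ = 230×2.30 + 277×2.30 + 71.2×2.30 = 1329.9
T_out = 14538 / 1329.9 = 10.932 °C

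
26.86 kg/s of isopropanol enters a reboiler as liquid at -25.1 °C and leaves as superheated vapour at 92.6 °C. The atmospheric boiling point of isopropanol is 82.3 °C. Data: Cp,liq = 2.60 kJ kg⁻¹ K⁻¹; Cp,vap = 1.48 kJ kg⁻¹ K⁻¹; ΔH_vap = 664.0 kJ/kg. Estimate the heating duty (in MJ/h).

Q = 92700 MJ/h

liquid -25.1→82.3 °C: 279.24 kJ/kg
vaporisation at 82.3 °C: 664 kJ/kg
vapour 82.3→92.6 °C: 15.244 kJ/kg
Δh = 279.24 + 664 + 15.244 = 958.48 kJ/kg
Q = ṁ·Δh = 26.86 kg/s × 958.48 kJ/kg = 25745 kJ/s
|Q| = 25745 kW = 92682 MJ/h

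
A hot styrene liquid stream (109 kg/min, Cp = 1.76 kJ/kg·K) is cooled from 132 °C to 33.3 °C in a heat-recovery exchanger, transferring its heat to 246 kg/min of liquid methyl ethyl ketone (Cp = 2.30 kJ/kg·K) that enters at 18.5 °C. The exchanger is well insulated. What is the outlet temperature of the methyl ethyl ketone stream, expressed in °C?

T_c,out = 52.0 °C

Heat released by hot stream: Q = 109 × 1.76 × (132 − 33.3) = 18935 kJ/min
Energy balance on cold side (adiabatic exchanger): Q = ṁ_c·Cp_c·(T_c,out − T_c,in)
T_c,out = 18.5 + 18935/(246 × 2.30) = 51.965 °C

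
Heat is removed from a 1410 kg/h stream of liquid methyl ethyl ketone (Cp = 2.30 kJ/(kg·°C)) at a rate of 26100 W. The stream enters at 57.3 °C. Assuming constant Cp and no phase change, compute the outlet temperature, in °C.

Q = 26100 W = 93960 kJ/h
ΔT = Q/(ṁ·Cp) = 93960/(1410×2.30) = 28.973 K
T_out = 57.3 − 28.973 = 28.327 °C

T_out = 28.3 °C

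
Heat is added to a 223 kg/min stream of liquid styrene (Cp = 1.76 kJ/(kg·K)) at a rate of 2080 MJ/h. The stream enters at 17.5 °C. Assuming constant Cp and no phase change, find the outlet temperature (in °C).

Q = 2080 MJ/h = 34667 kJ/min
ΔT = Q/(ṁ·Cp) = 34667/(223×1.76) = 88.327 K
T_out = 17.5 + 88.327 = 105.83 °C

T_out = 106 °C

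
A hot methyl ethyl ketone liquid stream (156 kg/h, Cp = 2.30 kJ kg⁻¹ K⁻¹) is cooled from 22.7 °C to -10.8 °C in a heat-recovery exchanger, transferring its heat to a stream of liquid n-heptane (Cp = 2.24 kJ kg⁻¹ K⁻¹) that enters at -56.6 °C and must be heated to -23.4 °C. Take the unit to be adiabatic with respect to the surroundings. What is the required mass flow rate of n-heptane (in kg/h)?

Heat released by hot stream: Q = 156 × 2.30 × (22.7 − -10.8) = 12020 kJ/h
Energy balance on cold side (adiabatic exchanger): Q = ṁ_c·Cp_c·(T_c,out − T_c,in)
ṁ_c = 12020 / [2.24 × (-23.4 − -56.6)] = 161.63 kg/h

ṁ_c = 162 kg/h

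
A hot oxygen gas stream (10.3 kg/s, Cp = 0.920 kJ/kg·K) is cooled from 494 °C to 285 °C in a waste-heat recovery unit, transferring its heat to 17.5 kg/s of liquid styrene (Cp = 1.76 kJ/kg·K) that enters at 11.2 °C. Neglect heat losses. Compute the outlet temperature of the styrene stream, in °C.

Heat released by hot stream: Q = 10.3 × 0.920 × (494 − 285) = 1980.5 kJ/s
Energy balance on cold side (adiabatic exchanger): Q = ṁ_c·Cp_c·(T_c,out − T_c,in)
T_c,out = 11.2 + 1980.5/(17.5 × 1.76) = 75.501 °C

T_c,out = 75.5 °C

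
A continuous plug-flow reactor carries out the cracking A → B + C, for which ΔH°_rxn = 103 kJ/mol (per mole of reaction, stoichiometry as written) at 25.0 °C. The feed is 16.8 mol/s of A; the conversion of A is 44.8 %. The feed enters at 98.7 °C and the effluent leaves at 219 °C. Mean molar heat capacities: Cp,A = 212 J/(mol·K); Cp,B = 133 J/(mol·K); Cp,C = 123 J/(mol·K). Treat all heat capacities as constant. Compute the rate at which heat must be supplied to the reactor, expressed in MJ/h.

Q_in = 4560 MJ/h

Extent of reaction ξ = 0.448 × 16.8 = 7.5264 mol/s
Reaction term: ξ·ΔH°_rxn = 7.5264 × 103 = 775.22 kJ/s
Sensible, feed 98.7→25 °C: -262.49 kJ/s
Outlet flows (mol/s): A 9.2736, B 7.5264, C 7.5264
Sensible, products 25→219 °C: 755.2 kJ/s
Q = ΔH = 1267.9 kJ/s = 1267.9 kW
Heat supplied = 4564.5 MJ/h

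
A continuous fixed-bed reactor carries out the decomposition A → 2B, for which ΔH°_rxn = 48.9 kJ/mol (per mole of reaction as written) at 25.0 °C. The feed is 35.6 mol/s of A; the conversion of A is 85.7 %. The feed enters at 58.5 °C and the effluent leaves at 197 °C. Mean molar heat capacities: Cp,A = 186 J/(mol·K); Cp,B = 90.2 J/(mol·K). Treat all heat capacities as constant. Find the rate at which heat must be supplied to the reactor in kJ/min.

Extent of reaction ξ = 0.857 × 35.6 = 30.509 mol/s
Reaction term: ξ·ΔH°_rxn = 30.509 × 48.9 = 1491.9 kJ/s
Sensible, feed 58.5→25 °C: -221.82 kJ/s
Outlet flows (mol/s): A 5.0908, B 61.018
Sensible, products 25→197 °C: 1109.5 kJ/s
Q = ΔH = 2379.6 kJ/s = 2379.6 kW
Heat supplied = 142780 kJ/min

Q_in = 143000 kJ/min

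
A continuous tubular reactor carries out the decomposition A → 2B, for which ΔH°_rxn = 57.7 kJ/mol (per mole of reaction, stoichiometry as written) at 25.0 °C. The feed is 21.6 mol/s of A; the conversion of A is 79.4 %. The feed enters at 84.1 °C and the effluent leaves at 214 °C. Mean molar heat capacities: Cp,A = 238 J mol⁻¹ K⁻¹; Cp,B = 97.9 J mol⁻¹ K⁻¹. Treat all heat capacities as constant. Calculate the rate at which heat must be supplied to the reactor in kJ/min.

Extent of reaction ξ = 0.794 × 21.6 = 17.15 mol/s
Reaction term: ξ·ΔH°_rxn = 17.15 × 57.7 = 989.58 kJ/s
Sensible, feed 84.1→25 °C: -303.82 kJ/s
Outlet flows (mol/s): A 4.4496, B 34.301
Sensible, products 25→214 °C: 834.82 kJ/s
Q = ΔH = 1520.6 kJ/s = 1520.6 kW
Heat supplied = 91235 kJ/min

Q_in = 91200 kJ/min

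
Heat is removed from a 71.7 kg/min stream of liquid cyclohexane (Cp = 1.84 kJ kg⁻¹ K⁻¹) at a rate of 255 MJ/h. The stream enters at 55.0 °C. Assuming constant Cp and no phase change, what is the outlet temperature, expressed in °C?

Q = 255 MJ/h = 4250 kJ/min
ΔT = Q/(ṁ·Cp) = 4250/(71.7×1.84) = 32.215 K
T_out = 55.0 − 32.215 = 22.785 °C

T_out = 22.8 °C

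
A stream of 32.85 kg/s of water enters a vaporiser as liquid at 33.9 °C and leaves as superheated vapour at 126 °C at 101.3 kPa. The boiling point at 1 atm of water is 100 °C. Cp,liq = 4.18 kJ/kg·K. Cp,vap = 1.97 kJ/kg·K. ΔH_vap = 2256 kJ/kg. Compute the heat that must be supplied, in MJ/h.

Q = 306000 MJ/h

liquid 33.9→100 °C: 276.3 kJ/kg
vaporisation at 100 °C: 2256 kJ/kg
vapour 100→126 °C: 51.22 kJ/kg
Δh = 276.3 + 2256 + 51.22 = 2583.5 kJ/kg
Q = ṁ·Δh = 32.85 kg/s × 2583.5 kJ/kg = 84869 kJ/s
|Q| = 84869 kW = 305530 MJ/h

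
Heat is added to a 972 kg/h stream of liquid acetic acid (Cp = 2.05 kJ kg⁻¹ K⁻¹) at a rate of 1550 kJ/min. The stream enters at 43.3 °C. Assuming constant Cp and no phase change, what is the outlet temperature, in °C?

T_out = 90.0 °C

Q = 1550 kJ/min = 93000 kJ/h
ΔT = Q/(ṁ·Cp) = 93000/(972×2.05) = 46.673 K
T_out = 43.3 + 46.673 = 89.973 °C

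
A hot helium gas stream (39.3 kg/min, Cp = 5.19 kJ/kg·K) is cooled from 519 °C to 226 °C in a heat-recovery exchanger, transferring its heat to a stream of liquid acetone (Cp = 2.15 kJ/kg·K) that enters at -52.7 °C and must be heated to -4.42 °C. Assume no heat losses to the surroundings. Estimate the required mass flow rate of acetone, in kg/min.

ṁ_c = 576 kg/min

Heat released by hot stream: Q = 39.3 × 5.19 × (519 − 226) = 59762 kJ/min
Energy balance on cold side (adiabatic exchanger): Q = ṁ_c·Cp_c·(T_c,out − T_c,in)
ṁ_c = 59762 / [2.15 × (-4.42 − -52.7)] = 575.73 kg/min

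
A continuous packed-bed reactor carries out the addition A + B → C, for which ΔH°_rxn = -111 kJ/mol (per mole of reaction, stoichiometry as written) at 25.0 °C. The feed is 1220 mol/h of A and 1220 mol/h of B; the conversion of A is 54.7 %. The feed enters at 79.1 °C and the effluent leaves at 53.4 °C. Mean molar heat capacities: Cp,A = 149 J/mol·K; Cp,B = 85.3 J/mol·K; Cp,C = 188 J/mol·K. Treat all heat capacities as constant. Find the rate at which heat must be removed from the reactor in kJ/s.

Q_out = 22.9 kJ/s

Extent of reaction ξ = 0.547 × 1220 = 667.34 mol/h
Reaction term: ξ·ΔH°_rxn = 667.34 × -111 = -74075 kJ/h
Sensible, feed 79.1→25 °C: -15464 kJ/h
Outlet flows (mol/h): A 552.66, B 552.66, C 667.34
Sensible, products 25→53.4 °C: 7240.5 kJ/h
Q = ΔH = -82298 kJ/h = -22.861 kW
Heat removed = 22.861 kJ/s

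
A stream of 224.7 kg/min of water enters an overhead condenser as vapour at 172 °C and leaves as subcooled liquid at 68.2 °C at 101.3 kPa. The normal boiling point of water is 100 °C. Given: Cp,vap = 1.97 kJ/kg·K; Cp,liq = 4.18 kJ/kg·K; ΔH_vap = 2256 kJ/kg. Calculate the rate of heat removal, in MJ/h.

Q_c = 34100 MJ/h

vapour 172→100 °C: -141.84 kJ/kg
condensation at 100 °C: -2256 kJ/kg
liquid 100→68.2 °C: -132.92 kJ/kg
Δh = -141.84 + -2256 + -132.92 = -2530.8 kJ/kg
Q = ṁ·Δh = 224.7 kg/min × -2530.8 kJ/kg = -568660 kJ/min
|Q| = 9477.7 kW = 34120 MJ/h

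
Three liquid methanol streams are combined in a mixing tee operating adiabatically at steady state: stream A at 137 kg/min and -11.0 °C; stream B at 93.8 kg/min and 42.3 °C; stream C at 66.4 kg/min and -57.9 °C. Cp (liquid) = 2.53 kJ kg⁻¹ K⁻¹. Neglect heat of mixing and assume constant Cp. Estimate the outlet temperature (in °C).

T_out = -4.66 °C

Energy balance with Q = 0: Σ ṁᵢCp,ᵢ(T_out − Tᵢ) = 0
Σ ṁᵢCp,ᵢTᵢ = 137×2.53×-11.0 + 93.8×2.53×42.3 + 66.4×2.53×-57.9 = -3501.1
Σ ṁᵢCp,ᵢ = 137×2.53 + 93.8×2.53 + 66.4×2.53 = 751.92
T_out = -3501.1 / 751.92 = -4.6562 °C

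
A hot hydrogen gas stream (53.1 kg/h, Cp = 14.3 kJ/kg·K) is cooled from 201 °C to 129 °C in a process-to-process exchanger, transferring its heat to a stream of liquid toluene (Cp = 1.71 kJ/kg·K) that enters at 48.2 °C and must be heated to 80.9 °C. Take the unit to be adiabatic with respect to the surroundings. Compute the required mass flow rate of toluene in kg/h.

ṁ_c = 978 kg/h

Heat released by hot stream: Q = 53.1 × 14.3 × (201 − 129) = 54672 kJ/h
Energy balance on cold side (adiabatic exchanger): Q = ṁ_c·Cp_c·(T_c,out − T_c,in)
ṁ_c = 54672 / [1.71 × (80.9 − 48.2)] = 977.73 kg/h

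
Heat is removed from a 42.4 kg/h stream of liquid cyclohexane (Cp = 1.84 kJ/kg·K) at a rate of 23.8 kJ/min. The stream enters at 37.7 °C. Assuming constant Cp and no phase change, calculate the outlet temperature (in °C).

T_out = 19.4 °C

Q = 23.8 kJ/min = 1428 kJ/h
ΔT = Q/(ṁ·Cp) = 1428/(42.4×1.84) = 18.304 K
T_out = 37.7 − 18.304 = 19.396 °C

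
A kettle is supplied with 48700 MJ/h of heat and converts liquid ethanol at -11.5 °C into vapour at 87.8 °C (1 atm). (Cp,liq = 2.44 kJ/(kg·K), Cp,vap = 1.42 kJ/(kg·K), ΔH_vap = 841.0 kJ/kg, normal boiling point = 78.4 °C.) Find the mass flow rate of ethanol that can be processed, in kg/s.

ṁ = 12.6 kg/s

Δh = 2.44×(78.4−-11.5) + 841.0 + 1.42×(87.8−78.4) = 1073.7 kJ/kg
Q = 48700 MJ/h = 13528 kJ/s = 13528 kJ/s
ṁ = Q/Δh = 13528 / 1073.7 = 12.599 kg/s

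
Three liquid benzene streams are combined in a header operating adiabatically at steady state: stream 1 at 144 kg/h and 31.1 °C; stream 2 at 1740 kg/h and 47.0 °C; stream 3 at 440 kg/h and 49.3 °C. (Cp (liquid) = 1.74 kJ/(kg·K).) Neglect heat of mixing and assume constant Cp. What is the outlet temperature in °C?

Energy balance with Q = 0: Σ ṁᵢCp,ᵢ(T_out − Tᵢ) = 0
Σ ṁᵢCp,ᵢTᵢ = 144×1.74×31.1 + 1740×1.74×47.0 + 440×1.74×49.3 = 187830
Σ ṁᵢCp,ᵢ = 144×1.74 + 1740×1.74 + 440×1.74 = 4043.8
T_out = 187830 / 4043.8 = 46.45 °C

T_out = 46.5 °C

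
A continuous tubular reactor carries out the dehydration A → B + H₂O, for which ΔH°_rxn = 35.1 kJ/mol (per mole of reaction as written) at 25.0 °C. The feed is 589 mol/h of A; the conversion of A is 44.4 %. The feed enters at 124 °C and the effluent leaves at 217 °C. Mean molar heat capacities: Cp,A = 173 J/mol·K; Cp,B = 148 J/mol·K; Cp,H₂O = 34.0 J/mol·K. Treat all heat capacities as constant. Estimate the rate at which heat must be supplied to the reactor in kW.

Q_in = 5.31 kW

Extent of reaction ξ = 0.444 × 589 = 261.52 mol/h
Reaction term: ξ·ΔH°_rxn = 261.52 × 35.1 = 9179.2 kJ/h
Sensible, feed 124→25 °C: -10088 kJ/h
Outlet flows (mol/h): A 327.48, B 261.52, H₂O 261.52
Sensible, products 25→217 °C: 20016 kJ/h
Q = ΔH = 19108 kJ/h = 5.3076 kW
Heat supplied = 5.3076 kW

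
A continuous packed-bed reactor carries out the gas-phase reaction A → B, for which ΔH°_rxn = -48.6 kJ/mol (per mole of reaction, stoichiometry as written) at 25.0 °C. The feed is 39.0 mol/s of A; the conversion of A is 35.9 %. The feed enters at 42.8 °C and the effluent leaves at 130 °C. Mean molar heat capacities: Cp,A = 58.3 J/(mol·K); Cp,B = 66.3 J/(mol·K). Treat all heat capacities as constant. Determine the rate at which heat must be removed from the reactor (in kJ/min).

Extent of reaction ξ = 0.359 × 39.0 = 14.001 mol/s
Reaction term: ξ·ΔH°_rxn = 14.001 × -48.6 = -680.45 kJ/s
Sensible, feed 42.8→25 °C: -40.472 kJ/s
Outlet flows (mol/s): A 24.999, B 14.001
Sensible, products 25→130 °C: 250.5 kJ/s
Q = ΔH = -470.42 kJ/s = -470.42 kW
Heat removed = 28225 kJ/min

Q_out = 28200 kJ/min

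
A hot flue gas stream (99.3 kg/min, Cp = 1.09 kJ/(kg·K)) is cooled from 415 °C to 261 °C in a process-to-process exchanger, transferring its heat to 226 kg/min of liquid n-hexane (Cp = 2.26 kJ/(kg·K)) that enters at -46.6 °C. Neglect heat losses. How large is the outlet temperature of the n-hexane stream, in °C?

T_c,out = -14.0 °C

Heat released by hot stream: Q = 99.3 × 1.09 × (415 − 261) = 16668 kJ/min
Energy balance on cold side (adiabatic exchanger): Q = ṁ_c·Cp_c·(T_c,out − T_c,in)
T_c,out = -46.6 + 16668/(226 × 2.26) = -13.965 °C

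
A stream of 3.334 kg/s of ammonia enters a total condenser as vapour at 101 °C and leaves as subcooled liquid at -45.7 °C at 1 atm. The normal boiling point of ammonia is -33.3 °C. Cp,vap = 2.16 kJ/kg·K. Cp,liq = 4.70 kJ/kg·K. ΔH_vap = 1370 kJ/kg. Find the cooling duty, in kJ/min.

vapour 101→-33.3 °C: -290.09 kJ/kg
condensation at -33.3 °C: -1370 kJ/kg
liquid -33.3→-45.7 °C: -58.28 kJ/kg
Δh = -290.09 + -1370 + -58.28 = -1718.4 kJ/kg
Q = ṁ·Δh = 3.334 kg/s × -1718.4 kJ/kg = -5729 kJ/s
|Q| = 5729 kW = 343740 kJ/min

Q_c = 344000 kJ/min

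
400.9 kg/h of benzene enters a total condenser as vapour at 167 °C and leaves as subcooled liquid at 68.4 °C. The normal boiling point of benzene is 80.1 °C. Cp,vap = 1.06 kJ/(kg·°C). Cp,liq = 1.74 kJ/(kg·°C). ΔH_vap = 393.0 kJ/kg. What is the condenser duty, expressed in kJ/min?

vapour 167→80.1 °C: -92.114 kJ/kg
condensation at 80.1 °C: -393 kJ/kg
liquid 80.1→68.4 °C: -20.358 kJ/kg
Δh = -92.114 + -393 + -20.358 = -505.47 kJ/kg
Q = ṁ·Δh = 400.9 kg/h × -505.47 kJ/kg = -202640 kJ/h
|Q| = 56.29 kW = 3377.4 kJ/min

Q_c = 3380 kJ/min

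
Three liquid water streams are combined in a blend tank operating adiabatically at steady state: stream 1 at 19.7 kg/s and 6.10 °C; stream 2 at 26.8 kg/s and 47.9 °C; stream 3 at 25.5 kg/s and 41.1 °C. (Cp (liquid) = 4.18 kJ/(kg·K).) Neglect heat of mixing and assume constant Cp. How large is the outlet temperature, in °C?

Adiabatic, steady state ⇒ Σ ṁᵢCp,ᵢ(T_out − Tᵢ) = 0
T_out = Σ ṁᵢCp,ᵢTᵢ / Σ ṁᵢCp,ᵢ
      = 10249 / 300.96 = 34.055 °C

T_out = 34.1 °C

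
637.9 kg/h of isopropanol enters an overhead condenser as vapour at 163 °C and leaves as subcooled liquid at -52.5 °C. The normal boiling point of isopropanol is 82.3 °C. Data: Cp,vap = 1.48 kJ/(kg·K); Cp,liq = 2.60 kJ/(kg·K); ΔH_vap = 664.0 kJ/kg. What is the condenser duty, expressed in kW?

vapour 163→82.3 °C: -119.44 kJ/kg
condensation at 82.3 °C: -664 kJ/kg
liquid 82.3→-52.5 °C: -350.48 kJ/kg
Δh = -119.44 + -664 + -350.48 = -1133.9 kJ/kg
Q = ṁ·Δh = 637.9 kg/h × -1133.9 kJ/kg = -723330 kJ/h
|Q| = 200.92 kW

Q_c = 201 kW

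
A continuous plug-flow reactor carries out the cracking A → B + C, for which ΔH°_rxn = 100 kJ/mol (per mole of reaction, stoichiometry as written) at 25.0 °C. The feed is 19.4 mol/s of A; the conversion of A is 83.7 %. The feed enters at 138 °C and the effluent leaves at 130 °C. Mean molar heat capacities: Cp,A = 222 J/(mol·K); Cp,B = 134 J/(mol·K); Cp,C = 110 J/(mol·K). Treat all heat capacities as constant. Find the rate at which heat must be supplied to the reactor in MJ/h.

Extent of reaction ξ = 0.837 × 19.4 = 16.238 mol/s
Reaction term: ξ·ΔH°_rxn = 16.238 × 100 = 1623.8 kJ/s
Sensible, feed 138→25 °C: -486.67 kJ/s
Outlet flows (mol/s): A 3.1622, B 16.238, C 16.238
Sensible, products 25→130 °C: 489.72 kJ/s
Q = ΔH = 1626.8 kJ/s = 1626.8 kW
Heat supplied = 5856.6 MJ/h

Q_in = 5860 MJ/h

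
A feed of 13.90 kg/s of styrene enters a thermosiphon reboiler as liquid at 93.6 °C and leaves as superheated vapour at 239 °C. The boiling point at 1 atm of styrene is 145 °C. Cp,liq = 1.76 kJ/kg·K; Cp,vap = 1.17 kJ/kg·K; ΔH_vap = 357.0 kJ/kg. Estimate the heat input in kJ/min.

Q = 465000 kJ/min

liquid 93.6→145 °C: 90.464 kJ/kg
vaporisation at 145 °C: 357 kJ/kg
vapour 145→239 °C: 109.98 kJ/kg
Δh = 90.464 + 357 + 109.98 = 557.44 kJ/kg
Q = ṁ·Δh = 13.90 kg/s × 557.44 kJ/kg = 7748.5 kJ/s
|Q| = 7748.5 kW = 464910 kJ/min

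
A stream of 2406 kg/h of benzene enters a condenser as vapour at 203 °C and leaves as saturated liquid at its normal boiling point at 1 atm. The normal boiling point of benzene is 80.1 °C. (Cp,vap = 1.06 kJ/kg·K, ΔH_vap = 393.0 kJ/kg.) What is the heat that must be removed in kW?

vapour 203→80.1 °C: -130.27 kJ/kg
condensation at 80.1 °C: -393 kJ/kg
Δh = -130.27 + -393 = -523.27 kJ/kg
Q = ṁ·Δh = 2406 kg/h × -523.27 kJ/kg = -1.259e+06 kJ/h
|Q| = 349.72 kW

Q_c = 350 kW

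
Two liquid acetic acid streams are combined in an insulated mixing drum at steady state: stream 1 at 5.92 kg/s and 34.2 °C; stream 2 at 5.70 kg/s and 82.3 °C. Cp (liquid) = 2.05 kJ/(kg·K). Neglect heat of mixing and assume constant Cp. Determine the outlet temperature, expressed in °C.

T_out = 57.8 °C

Adiabatic, steady state ⇒ Σ ṁᵢCp,ᵢ(T_out − Tᵢ) = 0
T_out = Σ ṁᵢCp,ᵢTᵢ / Σ ṁᵢCp,ᵢ
      = 1376.7 / 23.821 = 57.795 °C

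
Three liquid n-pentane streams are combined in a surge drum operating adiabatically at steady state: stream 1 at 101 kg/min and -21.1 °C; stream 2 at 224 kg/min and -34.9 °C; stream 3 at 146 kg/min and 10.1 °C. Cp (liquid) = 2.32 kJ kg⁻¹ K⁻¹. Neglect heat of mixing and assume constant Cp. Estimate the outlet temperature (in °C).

T_out = -18.0 °C

No heat crosses the boundary, so H_out = H_in.
T_out = Σ ṁᵢCp,ᵢTᵢ / Σ ṁᵢCp,ᵢ
      = -19660 / 1092.7 = -17.992 °C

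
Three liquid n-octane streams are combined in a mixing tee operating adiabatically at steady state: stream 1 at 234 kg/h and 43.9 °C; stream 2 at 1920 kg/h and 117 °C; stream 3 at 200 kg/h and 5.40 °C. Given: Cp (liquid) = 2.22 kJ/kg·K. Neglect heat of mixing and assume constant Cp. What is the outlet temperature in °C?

T_out = 100 °C

Adiabatic, steady state ⇒ Σ ṁᵢCp,ᵢ(T_out − Tᵢ) = 0
T_out = Σ ṁᵢCp,ᵢTᵢ / Σ ṁᵢCp,ᵢ
      = 523900 / 5225.9 = 100.25 °C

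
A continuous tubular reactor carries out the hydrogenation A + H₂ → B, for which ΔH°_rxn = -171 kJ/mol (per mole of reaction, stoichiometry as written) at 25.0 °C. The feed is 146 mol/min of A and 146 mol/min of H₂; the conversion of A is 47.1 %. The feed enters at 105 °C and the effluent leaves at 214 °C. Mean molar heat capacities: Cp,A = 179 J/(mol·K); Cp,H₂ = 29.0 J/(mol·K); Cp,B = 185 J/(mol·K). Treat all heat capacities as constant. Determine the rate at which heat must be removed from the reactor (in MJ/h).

Q_out = 525 MJ/h

Extent of reaction ξ = 0.471 × 146 = 68.766 mol/min
Reaction term: ξ·ΔH°_rxn = 68.766 × -171 = -11759 kJ/min
Sensible, feed 105→25 °C: -2429.4 kJ/min
Outlet flows (mol/min): A 77.234, H₂ 77.234, B 68.766
Sensible, products 25→214 °C: 5440.6 kJ/min
Q = ΔH = -8747.8 kJ/min = -145.8 kW
Heat removed = 524.87 MJ/h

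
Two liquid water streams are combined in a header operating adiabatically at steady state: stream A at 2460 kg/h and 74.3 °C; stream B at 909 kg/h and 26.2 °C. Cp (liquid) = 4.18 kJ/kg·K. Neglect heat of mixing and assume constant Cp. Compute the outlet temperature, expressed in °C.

No heat crosses the boundary, so H_out = H_in.
Σ ṁᵢCp,ᵢTᵢ = 2460×4.18×74.3 + 909×4.18×26.2 = 863560
Σ ṁᵢCp,ᵢ = 2460×4.18 + 909×4.18 = 14082
T_out = 863560 / 14082 = 61.322 °C

T_out = 61.3 °C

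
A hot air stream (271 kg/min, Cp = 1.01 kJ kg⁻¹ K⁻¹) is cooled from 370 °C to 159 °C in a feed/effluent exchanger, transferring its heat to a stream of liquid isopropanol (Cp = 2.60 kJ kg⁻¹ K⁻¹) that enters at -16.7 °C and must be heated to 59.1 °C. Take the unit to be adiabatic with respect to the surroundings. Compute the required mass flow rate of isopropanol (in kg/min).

ṁ_c = 293 kg/min

Heat released by hot stream: Q = 271 × 1.01 × (370 − 159) = 57753 kJ/min
Energy balance on cold side (adiabatic exchanger): Q = ṁ_c·Cp_c·(T_c,out − T_c,in)
ṁ_c = 57753 / [2.60 × (59.1 − -16.7)] = 293.04 kg/min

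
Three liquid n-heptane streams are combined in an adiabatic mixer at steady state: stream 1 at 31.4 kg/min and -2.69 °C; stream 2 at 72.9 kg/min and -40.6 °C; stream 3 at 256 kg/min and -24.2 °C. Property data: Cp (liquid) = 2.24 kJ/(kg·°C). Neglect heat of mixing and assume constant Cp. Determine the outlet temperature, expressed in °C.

Adiabatic, steady state ⇒ Σ ṁᵢCp,ᵢ(T_out − Tᵢ) = 0
T_out = Σ ṁᵢCp,ᵢTᵢ / Σ ṁᵢCp,ᵢ
      = -20696 / 807.07 = -25.644 °C

T_out = -25.6 °C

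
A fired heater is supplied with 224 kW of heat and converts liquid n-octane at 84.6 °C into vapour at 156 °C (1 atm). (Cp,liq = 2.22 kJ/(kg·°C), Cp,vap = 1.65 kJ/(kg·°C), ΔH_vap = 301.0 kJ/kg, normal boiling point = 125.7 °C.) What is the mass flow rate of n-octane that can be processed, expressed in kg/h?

Δh = 2.22×(125.7−84.6) + 301.0 + 1.65×(156−125.7) = 442.24 kJ/kg
Q = 224 kW = 224 kJ/s = 806400 kJ/h
ṁ = Q/Δh = 806400 / 442.24 = 1823.5 kg/h

ṁ = 1820 kg/h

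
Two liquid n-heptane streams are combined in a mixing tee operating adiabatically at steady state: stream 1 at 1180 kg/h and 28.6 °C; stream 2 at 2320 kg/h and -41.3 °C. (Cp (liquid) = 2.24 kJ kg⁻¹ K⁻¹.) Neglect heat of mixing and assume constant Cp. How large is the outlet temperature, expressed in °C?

Adiabatic, steady state ⇒ Σ ṁᵢCp,ᵢ(T_out − Tᵢ) = 0
Σ ṁᵢCp,ᵢTᵢ = 1180×2.24×28.6 + 2320×2.24×-41.3 = -139030
Σ ṁᵢCp,ᵢ = 1180×2.24 + 2320×2.24 = 7840
T_out = -139030 / 7840 = -17.734 °C

T_out = -17.7 °C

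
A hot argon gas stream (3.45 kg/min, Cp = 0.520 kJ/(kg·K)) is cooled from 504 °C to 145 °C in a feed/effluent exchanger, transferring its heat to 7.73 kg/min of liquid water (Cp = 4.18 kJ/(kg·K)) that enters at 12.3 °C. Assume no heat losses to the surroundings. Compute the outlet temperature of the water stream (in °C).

T_c,out = 32.2 °C

Heat released by hot stream: Q = 3.45 × 0.520 × (504 − 145) = 644.05 kJ/min
Energy balance on cold side (adiabatic exchanger): Q = ṁ_c·Cp_c·(T_c,out − T_c,in)
T_c,out = 12.3 + 644.05/(7.73 × 4.18) = 32.232 °C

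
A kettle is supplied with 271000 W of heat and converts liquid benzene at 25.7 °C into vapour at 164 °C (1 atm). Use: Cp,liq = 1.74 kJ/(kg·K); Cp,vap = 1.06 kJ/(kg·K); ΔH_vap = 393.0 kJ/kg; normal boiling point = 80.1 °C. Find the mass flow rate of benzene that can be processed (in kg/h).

ṁ = 1690 kg/h

Δh = 1.74×(80.1−25.7) + 393.0 + 1.06×(164−80.1) = 576.59 kJ/kg
Q = 271000 W = 271 kJ/s = 975600 kJ/h
ṁ = Q/Δh = 975600 / 576.59 = 1692 kg/h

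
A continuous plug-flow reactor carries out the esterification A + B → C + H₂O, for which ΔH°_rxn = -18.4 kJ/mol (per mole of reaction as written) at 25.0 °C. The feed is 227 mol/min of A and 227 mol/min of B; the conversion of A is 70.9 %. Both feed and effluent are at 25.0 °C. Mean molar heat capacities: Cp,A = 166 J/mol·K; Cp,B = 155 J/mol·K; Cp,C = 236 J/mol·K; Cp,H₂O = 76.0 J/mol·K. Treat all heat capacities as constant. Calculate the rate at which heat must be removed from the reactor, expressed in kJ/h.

Q_out = 178000 kJ/h

Extent of reaction ξ = 0.709 × 227 = 160.94 mol/min
Reaction term: ξ·ΔH°_rxn = 160.94 × -18.4 = -2961.4 kJ/min
Q = ΔH = -2961.4 kJ/min = -49.356 kW
Heat removed = 177680 kJ/h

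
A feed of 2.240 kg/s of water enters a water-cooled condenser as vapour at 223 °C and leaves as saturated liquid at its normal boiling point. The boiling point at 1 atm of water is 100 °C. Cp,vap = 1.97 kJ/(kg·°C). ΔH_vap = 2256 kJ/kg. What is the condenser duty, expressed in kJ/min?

vapour 223→100 °C: -242.31 kJ/kg
condensation at 100 °C: -2256 kJ/kg
Δh = -242.31 + -2256 = -2498.3 kJ/kg
Q = ṁ·Δh = 2.240 kg/s × -2498.3 kJ/kg = -5596.2 kJ/s
|Q| = 5596.2 kW = 335770 kJ/min

Q_c = 336000 kJ/min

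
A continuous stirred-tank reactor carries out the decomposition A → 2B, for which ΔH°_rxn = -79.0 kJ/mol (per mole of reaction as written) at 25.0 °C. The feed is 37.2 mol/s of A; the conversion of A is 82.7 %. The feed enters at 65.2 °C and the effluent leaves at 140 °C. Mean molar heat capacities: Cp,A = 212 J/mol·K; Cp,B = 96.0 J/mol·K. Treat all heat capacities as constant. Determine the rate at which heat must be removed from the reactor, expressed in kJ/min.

Q_out = 115000 kJ/min

Extent of reaction ξ = 0.827 × 37.2 = 30.764 mol/s
Reaction term: ξ·ΔH°_rxn = 30.764 × -79.0 = -2430.4 kJ/s
Sensible, feed 65.2→25 °C: -317.03 kJ/s
Outlet flows (mol/s): A 6.4356, B 61.529
Sensible, products 25→140 °C: 836.18 kJ/s
Q = ΔH = -1911.2 kJ/s = -1911.2 kW
Heat removed = 114670 kJ/min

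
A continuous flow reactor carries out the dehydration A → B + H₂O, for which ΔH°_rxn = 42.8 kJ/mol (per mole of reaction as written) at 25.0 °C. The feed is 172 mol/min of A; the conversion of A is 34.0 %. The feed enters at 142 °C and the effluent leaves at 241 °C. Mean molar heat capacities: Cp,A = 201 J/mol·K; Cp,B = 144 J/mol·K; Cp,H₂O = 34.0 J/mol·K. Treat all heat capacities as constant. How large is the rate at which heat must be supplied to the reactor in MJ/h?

Q_in = 338 MJ/h

Extent of reaction ξ = 0.340 × 172 = 58.48 mol/min
Reaction term: ξ·ΔH°_rxn = 58.48 × 42.8 = 2502.9 kJ/min
Sensible, feed 142→25 °C: -4044.9 kJ/min
Outlet flows (mol/min): A 113.52, B 58.48, H₂O 58.48
Sensible, products 25→241 °C: 7177 kJ/min
Q = ΔH = 5635 kJ/min = 93.917 kW
Heat supplied = 338.1 MJ/h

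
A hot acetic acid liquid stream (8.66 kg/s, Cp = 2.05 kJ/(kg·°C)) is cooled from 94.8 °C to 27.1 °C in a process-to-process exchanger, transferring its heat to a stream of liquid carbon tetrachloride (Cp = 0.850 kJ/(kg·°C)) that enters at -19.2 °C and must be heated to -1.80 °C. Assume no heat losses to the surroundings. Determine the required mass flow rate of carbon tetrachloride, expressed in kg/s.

Heat released by hot stream: Q = 8.66 × 2.05 × (94.8 − 27.1) = 1201.9 kJ/s
Energy balance on cold side (adiabatic exchanger): Q = ṁ_c·Cp_c·(T_c,out − T_c,in)
ṁ_c = 1201.9 / [0.850 × (-1.80 − -19.2)] = 81.263 kg/s

ṁ_c = 81.3 kg/s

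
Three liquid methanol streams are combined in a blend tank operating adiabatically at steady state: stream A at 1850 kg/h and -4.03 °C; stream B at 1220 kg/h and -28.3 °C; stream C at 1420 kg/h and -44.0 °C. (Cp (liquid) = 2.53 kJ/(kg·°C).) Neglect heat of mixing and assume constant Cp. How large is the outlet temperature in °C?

T_out = -23.3 °C

Adiabatic, steady state ⇒ Σ ṁᵢCp,ᵢ(T_out − Tᵢ) = 0
Σ ṁᵢCp,ᵢTᵢ = 1850×2.53×-4.03 + 1220×2.53×-28.3 + 1420×2.53×-44.0 = -264290
Σ ṁᵢCp,ᵢ = 1850×2.53 + 1220×2.53 + 1420×2.53 = 11360
T_out = -264290 / 11360 = -23.265 °C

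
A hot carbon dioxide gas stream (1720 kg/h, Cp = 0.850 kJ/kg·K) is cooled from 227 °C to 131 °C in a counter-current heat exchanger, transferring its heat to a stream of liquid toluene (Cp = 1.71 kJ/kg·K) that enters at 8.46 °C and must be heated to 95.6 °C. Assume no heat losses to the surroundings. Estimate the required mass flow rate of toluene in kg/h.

ṁ_c = 942 kg/h

Heat released by hot stream: Q = 1720 × 0.850 × (227 − 131) = 140350 kJ/h
Energy balance on cold side (adiabatic exchanger): Q = ṁ_c·Cp_c·(T_c,out − T_c,in)
ṁ_c = 140350 / [1.71 × (95.6 − 8.46)] = 941.9 kg/h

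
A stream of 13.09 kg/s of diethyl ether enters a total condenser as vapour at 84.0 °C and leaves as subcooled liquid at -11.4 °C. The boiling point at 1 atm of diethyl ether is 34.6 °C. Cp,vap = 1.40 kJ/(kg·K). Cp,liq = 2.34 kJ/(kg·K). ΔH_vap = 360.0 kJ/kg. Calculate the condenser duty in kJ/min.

Q_c = 422000 kJ/min

vapour 84.0→34.6 °C: -69.16 kJ/kg
condensation at 34.6 °C: -360 kJ/kg
liquid 34.6→-11.4 °C: -107.64 kJ/kg
Δh = -69.16 + -360 + -107.64 = -536.8 kJ/kg
Q = ṁ·Δh = 13.09 kg/s × -536.8 kJ/kg = -7026.7 kJ/s
|Q| = 7026.7 kW = 421600 kJ/min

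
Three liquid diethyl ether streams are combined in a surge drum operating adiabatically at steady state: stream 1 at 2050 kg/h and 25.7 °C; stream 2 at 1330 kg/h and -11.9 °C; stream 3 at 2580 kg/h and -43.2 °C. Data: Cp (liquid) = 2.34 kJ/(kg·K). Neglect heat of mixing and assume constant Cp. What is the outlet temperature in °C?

Adiabatic, steady state ⇒ Σ ṁᵢCp,ᵢ(T_out − Tᵢ) = 0
Σ ṁᵢCp,ᵢTᵢ = 2050×2.34×25.7 + 1330×2.34×-11.9 + 2580×2.34×-43.2 = -174560
Σ ṁᵢCp,ᵢ = 2050×2.34 + 1330×2.34 + 2580×2.34 = 13946
T_out = -174560 / 13946 = -12.516 °C

T_out = -12.5 °C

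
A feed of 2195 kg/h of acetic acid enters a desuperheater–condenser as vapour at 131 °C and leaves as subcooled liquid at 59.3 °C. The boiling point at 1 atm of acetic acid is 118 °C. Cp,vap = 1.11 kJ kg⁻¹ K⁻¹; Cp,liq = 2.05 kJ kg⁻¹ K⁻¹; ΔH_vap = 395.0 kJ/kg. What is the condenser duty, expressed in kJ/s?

vapour 131→118 °C: -14.43 kJ/kg
condensation at 118 °C: -395 kJ/kg
liquid 118→59.3 °C: -120.33 kJ/kg
Δh = -14.43 + -395 + -120.33 = -529.76 kJ/kg
Q = ṁ·Δh = 2195 kg/h × -529.76 kJ/kg = -1.1628e+06 kJ/h
|Q| = 323.01 kW

Q_c = 323 kJ/s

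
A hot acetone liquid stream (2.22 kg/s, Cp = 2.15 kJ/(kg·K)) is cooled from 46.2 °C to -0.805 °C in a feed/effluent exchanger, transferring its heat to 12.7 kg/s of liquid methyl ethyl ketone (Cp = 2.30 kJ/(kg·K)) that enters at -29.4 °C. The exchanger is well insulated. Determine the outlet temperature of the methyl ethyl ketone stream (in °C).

T_c,out = -21.7 °C

Heat released by hot stream: Q = 2.22 × 2.15 × (46.2 − -0.805) = 224.35 kJ/s
Energy balance on cold side (adiabatic exchanger): Q = ṁ_c·Cp_c·(T_c,out − T_c,in)
T_c,out = -29.4 + 224.35/(12.7 × 2.30) = -21.719 °C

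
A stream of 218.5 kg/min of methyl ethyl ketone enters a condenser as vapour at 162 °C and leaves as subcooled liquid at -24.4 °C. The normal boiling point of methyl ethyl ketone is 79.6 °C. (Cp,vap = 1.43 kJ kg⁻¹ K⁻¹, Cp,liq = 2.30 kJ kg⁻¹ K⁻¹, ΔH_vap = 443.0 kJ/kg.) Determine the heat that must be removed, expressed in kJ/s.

vapour 162→79.6 °C: -117.83 kJ/kg
condensation at 79.6 °C: -443 kJ/kg
liquid 79.6→-24.4 °C: -239.2 kJ/kg
Δh = -117.83 + -443 + -239.2 = -800.03 kJ/kg
Q = ṁ·Δh = 218.5 kg/min × -800.03 kJ/kg = -174810 kJ/min
|Q| = 2913.4 kW

Q_c = 2910 kJ/s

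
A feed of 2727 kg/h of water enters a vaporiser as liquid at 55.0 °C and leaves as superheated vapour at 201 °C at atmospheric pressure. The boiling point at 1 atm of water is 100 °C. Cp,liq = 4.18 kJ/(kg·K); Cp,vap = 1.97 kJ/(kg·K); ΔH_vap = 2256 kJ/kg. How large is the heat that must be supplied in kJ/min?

Q = 120000 kJ/min

liquid 55.0→100 °C: 188.1 kJ/kg
vaporisation at 100 °C: 2256 kJ/kg
vapour 100→201 °C: 198.97 kJ/kg
Δh = 188.1 + 2256 + 198.97 = 2643.1 kJ/kg
Q = ṁ·Δh = 2727 kg/h × 2643.1 kJ/kg = 7.2077e+06 kJ/h
|Q| = 2002.1 kW = 120130 kJ/min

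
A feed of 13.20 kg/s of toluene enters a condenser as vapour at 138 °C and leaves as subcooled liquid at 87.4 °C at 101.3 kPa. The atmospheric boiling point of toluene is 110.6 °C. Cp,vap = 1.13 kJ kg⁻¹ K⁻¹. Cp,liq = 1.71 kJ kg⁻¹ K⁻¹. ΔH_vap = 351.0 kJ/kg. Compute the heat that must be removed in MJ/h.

Q_c = 20000 MJ/h

vapour 138→110.6 °C: -30.962 kJ/kg
condensation at 110.6 °C: -351 kJ/kg
liquid 110.6→87.4 °C: -39.672 kJ/kg
Δh = -30.962 + -351 + -39.672 = -421.63 kJ/kg
Q = ṁ·Δh = 13.20 kg/s × -421.63 kJ/kg = -5565.6 kJ/s
|Q| = 5565.6 kW = 20036 MJ/h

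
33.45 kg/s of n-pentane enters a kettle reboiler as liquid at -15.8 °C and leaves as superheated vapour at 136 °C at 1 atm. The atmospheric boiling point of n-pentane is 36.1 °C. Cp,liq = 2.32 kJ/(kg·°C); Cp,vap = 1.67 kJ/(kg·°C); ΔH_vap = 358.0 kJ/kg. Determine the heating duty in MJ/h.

liquid -15.8→36.1 °C: 120.41 kJ/kg
vaporisation at 36.1 °C: 358 kJ/kg
vapour 36.1→136 °C: 166.83 kJ/kg
Δh = 120.41 + 358 + 166.83 = 645.24 kJ/kg
Q = ṁ·Δh = 33.45 kg/s × 645.24 kJ/kg = 21583 kJ/s
|Q| = 21583 kW = 77700 MJ/h

Q = 77700 MJ/h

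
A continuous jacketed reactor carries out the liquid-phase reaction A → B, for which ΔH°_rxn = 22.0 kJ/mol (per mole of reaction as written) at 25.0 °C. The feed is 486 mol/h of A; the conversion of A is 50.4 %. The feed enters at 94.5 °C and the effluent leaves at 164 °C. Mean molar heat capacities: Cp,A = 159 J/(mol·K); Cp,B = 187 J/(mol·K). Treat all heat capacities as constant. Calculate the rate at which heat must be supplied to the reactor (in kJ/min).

Q_in = 195 kJ/min

Extent of reaction ξ = 0.504 × 486 = 244.94 mol/h
Reaction term: ξ·ΔH°_rxn = 244.94 × 22.0 = 5388.8 kJ/h
Sensible, feed 94.5→25 °C: -5370.5 kJ/h
Outlet flows (mol/h): A 241.06, B 244.94
Sensible, products 25→164 °C: 11694 kJ/h
Q = ΔH = 11713 kJ/h = 3.2535 kW
Heat supplied = 195.21 kJ/min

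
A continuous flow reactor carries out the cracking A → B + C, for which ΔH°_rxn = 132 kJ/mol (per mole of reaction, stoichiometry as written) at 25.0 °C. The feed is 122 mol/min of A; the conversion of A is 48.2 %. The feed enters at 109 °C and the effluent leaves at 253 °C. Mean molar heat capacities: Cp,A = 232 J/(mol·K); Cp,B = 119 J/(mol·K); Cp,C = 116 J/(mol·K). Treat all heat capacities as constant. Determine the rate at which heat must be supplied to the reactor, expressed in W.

Extent of reaction ξ = 0.482 × 122 = 58.804 mol/min
Reaction term: ξ·ΔH°_rxn = 58.804 × 132 = 7762.1 kJ/min
Sensible, feed 109→25 °C: -2377.5 kJ/min
Outlet flows (mol/min): A 63.196, B 58.804, C 58.804
Sensible, products 25→253 °C: 6493.5 kJ/min
Q = ΔH = 11878 kJ/min = 197.97 kW
Heat supplied = 197970 W

Q_in = 198000 W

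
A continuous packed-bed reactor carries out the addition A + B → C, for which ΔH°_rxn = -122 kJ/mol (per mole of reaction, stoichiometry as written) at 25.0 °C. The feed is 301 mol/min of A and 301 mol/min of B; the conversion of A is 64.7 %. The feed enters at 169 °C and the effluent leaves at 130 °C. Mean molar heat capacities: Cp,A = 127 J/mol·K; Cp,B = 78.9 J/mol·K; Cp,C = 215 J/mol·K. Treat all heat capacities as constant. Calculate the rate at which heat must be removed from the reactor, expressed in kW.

Extent of reaction ξ = 0.647 × 301 = 194.75 mol/min
Reaction term: ξ·ΔH°_rxn = 194.75 × -122 = -23759 kJ/min
Sensible, feed 169→25 °C: -8924.5 kJ/min
Outlet flows (mol/min): A 106.25, B 106.25, C 194.75
Sensible, products 25→130 °C: 6693.6 kJ/min
Q = ΔH = -25990 kJ/min = -433.17 kW
Heat removed = 433.17 kW

Q_out = 433 kW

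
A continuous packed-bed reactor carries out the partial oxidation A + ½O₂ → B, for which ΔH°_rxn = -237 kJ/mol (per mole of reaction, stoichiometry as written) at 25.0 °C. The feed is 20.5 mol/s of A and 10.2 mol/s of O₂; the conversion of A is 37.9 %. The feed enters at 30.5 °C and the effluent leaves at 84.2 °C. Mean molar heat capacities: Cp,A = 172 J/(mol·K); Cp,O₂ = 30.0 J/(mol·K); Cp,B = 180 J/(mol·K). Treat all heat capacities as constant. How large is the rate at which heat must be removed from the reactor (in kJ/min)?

Q_out = 98300 kJ/min

Extent of reaction ξ = 0.379 × 20.5 = 7.7695 mol/s
Reaction term: ξ·ΔH°_rxn = 7.7695 × -237 = -1841.4 kJ/s
Sensible, feed 30.5→25 °C: -21.076 kJ/s
Outlet flows (mol/s): A 12.73, O₂ 6.3152, B 7.7695
Sensible, products 25→84.2 °C: 223.63 kJ/s
Q = ΔH = -1638.8 kJ/s = -1638.8 kW
Heat removed = 98329 kJ/min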